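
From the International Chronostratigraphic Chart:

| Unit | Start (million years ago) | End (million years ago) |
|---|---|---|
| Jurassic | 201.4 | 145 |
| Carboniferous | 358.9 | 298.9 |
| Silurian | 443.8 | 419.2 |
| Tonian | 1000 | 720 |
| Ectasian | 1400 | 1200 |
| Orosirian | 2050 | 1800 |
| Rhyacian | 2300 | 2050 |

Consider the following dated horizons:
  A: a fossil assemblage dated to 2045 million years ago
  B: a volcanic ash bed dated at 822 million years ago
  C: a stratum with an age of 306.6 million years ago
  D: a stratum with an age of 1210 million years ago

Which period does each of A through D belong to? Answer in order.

A: 2045 Ma lies in 2050–1800 Ma, so Orosirian.
B: 822 Ma lies in 1000–720 Ma, so Tonian.
C: 306.6 Ma lies in 358.9–298.9 Ma, so Carboniferous.
D: 1210 Ma lies in 1400–1200 Ma, so Ectasian.

A — Orosirian; B — Tonian; C — Carboniferous; D — Ectasian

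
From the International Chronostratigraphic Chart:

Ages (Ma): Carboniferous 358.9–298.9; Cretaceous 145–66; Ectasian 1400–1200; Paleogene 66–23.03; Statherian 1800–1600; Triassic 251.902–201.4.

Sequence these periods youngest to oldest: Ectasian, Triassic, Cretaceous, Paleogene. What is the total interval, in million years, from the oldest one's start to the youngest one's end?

Paleogene → Cretaceous → Triassic → Ectasian; total span 1376.97 Myr

From the excerpt: Ectasian 1400–1200; Triassic 251.902–201.4; Cretaceous 145–66; Paleogene 66–23.03 (Ma).
Larger Ma is earlier, so the oldest is Ectasian and the youngest is Paleogene; youngest to oldest: Paleogene, Cretaceous, Triassic, Ectasian.
Oldest start 1400 minus youngest end 23.03 gives 1376.97 Myr overall.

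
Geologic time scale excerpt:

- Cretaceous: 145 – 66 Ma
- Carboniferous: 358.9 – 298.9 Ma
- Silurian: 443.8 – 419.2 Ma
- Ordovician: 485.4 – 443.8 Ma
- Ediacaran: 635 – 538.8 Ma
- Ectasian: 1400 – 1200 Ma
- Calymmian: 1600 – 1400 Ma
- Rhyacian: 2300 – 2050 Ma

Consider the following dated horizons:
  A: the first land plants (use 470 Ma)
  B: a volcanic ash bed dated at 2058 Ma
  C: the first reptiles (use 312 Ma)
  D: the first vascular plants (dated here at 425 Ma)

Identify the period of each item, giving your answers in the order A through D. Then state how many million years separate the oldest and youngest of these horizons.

A — Ordovician; B — Rhyacian; C — Carboniferous; D — Silurian; span 1746 million years

Match each age against the start–end ranges in the excerpt: A = 470 Ma → Ordovician (485.4–443.8); B = 2058 Ma → Rhyacian (2300–2050); C = 312 Ma → Carboniferous (358.9–298.9); D = 425 Ma → Silurian (443.8–419.2).
The largest age is 2058 Ma and the smallest is 312 Ma; their difference is 1746 Myr.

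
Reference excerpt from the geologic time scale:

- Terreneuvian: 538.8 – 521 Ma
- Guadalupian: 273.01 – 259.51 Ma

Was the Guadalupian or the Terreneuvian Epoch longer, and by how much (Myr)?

Guadalupian: 273.01 − 259.51 = 13.5 Myr.
Terreneuvian: 538.8 − 521 = 17.8 Myr.
Difference: 17.8 − 13.5 = 4.3 Myr, so the Terreneuvian was longer.

Terreneuvian, by 4.3 million years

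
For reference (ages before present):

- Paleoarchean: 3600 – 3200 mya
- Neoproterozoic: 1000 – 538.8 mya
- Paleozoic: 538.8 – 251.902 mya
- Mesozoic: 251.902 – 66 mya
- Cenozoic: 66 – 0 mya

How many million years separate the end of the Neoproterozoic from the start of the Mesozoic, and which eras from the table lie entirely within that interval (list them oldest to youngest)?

286.898 million years; Paleozoic

The Neoproterozoic closes at 538.8 Ma and the Mesozoic opens at 251.902 Ma, so the interval is 538.8 − 251.902 = 286.898 Myr.
An era fits inside if it starts at or after 538.8 Ma and ends at or before 251.902 Ma; oldest first that gives Paleozoic.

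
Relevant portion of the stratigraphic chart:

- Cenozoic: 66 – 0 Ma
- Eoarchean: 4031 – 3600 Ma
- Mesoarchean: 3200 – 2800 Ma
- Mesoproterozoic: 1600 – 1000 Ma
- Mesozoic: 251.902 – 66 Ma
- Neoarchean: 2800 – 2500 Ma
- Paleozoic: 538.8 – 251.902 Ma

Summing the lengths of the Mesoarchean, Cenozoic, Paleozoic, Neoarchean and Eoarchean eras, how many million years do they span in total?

1483.898 million years

Each duration: Mesoarchean = 400; Cenozoic = 66; Paleozoic = 286.898; Neoarchean = 300; Eoarchean = 431.
Sum: 400 + 66 + 286.898 + 300 + 431 = 1483.898 Myr.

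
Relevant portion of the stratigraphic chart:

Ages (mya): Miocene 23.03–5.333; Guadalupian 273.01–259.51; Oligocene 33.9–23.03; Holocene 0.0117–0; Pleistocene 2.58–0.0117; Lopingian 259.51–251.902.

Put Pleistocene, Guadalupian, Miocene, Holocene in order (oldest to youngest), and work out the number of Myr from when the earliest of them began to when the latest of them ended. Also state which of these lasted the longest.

Start ages (Ma): Guadalupian 273.01, Miocene 23.03, Pleistocene 2.58, Holocene 0.0117.
Ordered oldest to youngest: Guadalupian, Miocene, Pleistocene, Holocene.
Span = 273.01 − 0 = 273.01 Myr.
Durations: Holocene 0.0117, Pleistocene 2.5683, Miocene 17.697, Guadalupian 13.5 → longest is Miocene (17.697 Myr).

Guadalupian, Miocene, Pleistocene, Holocene; total span 273.01 Myr; longest is Miocene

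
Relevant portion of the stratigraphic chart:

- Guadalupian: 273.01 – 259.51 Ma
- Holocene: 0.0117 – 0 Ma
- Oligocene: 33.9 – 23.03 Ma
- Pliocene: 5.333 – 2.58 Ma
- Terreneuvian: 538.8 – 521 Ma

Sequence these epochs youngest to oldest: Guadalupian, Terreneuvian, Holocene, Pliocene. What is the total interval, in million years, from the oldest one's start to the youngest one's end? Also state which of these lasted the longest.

Holocene → Pliocene → Guadalupian → Terreneuvian; total span 538.8 Myr; longest is Terreneuvian

Start ages (Ma): Terreneuvian 538.8, Guadalupian 273.01, Pliocene 5.333, Holocene 0.0117.
Ordered youngest to oldest: Holocene, Pliocene, Guadalupian, Terreneuvian.
Span = 538.8 − 0 = 538.8 Myr.
Durations: Guadalupian 13.5, Pliocene 2.753, Terreneuvian 17.8, Holocene 0.0117 → longest is Terreneuvian (17.8 Myr).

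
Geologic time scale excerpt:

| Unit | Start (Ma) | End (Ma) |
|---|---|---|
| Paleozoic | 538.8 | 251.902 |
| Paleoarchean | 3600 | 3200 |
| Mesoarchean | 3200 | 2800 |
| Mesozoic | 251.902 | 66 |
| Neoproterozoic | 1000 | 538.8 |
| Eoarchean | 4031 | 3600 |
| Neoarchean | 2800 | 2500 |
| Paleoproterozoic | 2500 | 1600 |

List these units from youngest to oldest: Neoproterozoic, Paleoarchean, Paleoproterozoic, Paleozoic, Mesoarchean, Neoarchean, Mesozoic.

Mesozoic → Paleozoic → Neoproterozoic → Paleoproterozoic → Neoarchean → Mesoarchean → Paleoarchean

Sorting by start age (ascending Ma, since larger Ma = older): Mesozoic start 251.902, Paleozoic start 538.8, Neoproterozoic start 1000, Paleoproterozoic start 2500, Neoarchean start 2800, Mesoarchean start 3200, Paleoarchean start 3600.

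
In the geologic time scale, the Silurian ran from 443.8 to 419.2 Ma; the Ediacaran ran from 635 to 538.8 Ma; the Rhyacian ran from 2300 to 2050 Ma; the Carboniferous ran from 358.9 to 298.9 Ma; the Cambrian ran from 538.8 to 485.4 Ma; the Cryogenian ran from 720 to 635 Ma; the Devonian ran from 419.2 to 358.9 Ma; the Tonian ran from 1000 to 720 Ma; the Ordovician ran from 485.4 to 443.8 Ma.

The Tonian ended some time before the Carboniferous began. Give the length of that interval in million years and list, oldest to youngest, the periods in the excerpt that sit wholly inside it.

361.1 million years; Cryogenian, Ediacaran, Cambrian, Ordovician, Silurian, Devonian

The Tonian closes at 720 Ma and the Carboniferous opens at 358.9 Ma, so the interval is 720 − 358.9 = 361.1 Myr.
A period fits inside if it starts at or after 720 Ma and ends at or before 358.9 Ma; oldest first that gives Cryogenian, Ediacaran, Cambrian, Ordovician, Silurian, Devonian.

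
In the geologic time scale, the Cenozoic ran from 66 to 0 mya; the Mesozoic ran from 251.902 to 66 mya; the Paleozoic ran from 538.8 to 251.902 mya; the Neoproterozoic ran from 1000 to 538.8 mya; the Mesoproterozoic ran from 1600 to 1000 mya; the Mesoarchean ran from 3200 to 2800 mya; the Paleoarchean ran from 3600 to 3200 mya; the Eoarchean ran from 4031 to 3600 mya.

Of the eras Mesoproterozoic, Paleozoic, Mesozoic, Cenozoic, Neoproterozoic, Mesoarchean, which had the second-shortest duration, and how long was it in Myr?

Durations: Mesoproterozoic 600; Paleozoic 286.898; Mesozoic 185.902; Cenozoic 66; Neoproterozoic 461.2; Mesoarchean 400 Myr.
Sorted shortest-first: Cenozoic (66), Mesozoic (185.902), Paleozoic (286.898), Mesoarchean (400), Neoproterozoic (461.2), Mesoproterozoic (600).
The second shortest is Mesozoic at 185.902 Myr.

Mesozoic, 185.902 million years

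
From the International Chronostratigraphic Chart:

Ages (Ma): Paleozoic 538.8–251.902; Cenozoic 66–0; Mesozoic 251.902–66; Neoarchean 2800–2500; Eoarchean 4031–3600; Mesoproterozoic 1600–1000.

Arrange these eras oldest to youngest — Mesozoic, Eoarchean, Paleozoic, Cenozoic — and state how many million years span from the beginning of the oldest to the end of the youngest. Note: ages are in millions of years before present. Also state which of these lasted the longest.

Eoarchean, Paleozoic, Mesozoic, Cenozoic; total span 4031 Myr; longest is Eoarchean

Start ages (Ma): Eoarchean 4031, Paleozoic 538.8, Mesozoic 251.902, Cenozoic 66.
Ordered oldest to youngest: Eoarchean, Paleozoic, Mesozoic, Cenozoic.
Span = 4031 − 0 = 4031 Myr.
Durations: Mesozoic 185.902, Paleozoic 286.898, Eoarchean 431, Cenozoic 66 → longest is Eoarchean (431 Myr).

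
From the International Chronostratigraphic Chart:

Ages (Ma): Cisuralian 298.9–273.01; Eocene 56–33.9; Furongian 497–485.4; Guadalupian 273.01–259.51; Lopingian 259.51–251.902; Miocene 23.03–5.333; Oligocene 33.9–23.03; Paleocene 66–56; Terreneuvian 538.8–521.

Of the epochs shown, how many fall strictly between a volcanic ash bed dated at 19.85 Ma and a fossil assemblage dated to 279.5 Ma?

5

279.5 Ma sits inside the Cisuralian (298.9–273.01) and 19.85 Ma inside the Miocene (23.03–5.333); neither of those is wholly between the two dates.
The listed epochs lying completely between them are Guadalupian, Lopingian, Paleocene, Eocene, Oligocene — 5 in all.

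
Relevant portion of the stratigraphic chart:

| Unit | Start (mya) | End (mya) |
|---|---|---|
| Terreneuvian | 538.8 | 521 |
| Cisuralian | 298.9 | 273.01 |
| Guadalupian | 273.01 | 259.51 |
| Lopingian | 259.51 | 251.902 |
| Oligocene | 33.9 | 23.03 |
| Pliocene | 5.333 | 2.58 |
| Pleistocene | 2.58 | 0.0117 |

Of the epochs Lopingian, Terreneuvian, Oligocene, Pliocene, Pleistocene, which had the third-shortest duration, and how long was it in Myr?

Lopingian, 7.608 million years

Start − end for each: Lopingian 259.51 − 251.902 = 7.608; Terreneuvian 538.8 − 521 = 17.8; Oligocene 33.9 − 23.03 = 10.87; Pliocene 5.333 − 2.58 = 2.753; Pleistocene 2.58 − 0.0117 = 2.5683.
Ranking these from shortest: Pleistocene < Pliocene < Lopingian < Oligocene < Terreneuvian.
Position 3 in that ranking is Lopingian, which lasted 7.608 Myr.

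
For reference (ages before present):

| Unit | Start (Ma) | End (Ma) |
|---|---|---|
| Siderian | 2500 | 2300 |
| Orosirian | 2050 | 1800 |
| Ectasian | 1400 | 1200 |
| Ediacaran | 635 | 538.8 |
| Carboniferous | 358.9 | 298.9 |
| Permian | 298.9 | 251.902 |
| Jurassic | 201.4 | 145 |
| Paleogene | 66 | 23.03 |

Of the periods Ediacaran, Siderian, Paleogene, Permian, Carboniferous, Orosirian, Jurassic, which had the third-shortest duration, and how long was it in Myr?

Durations: Ediacaran 96.2; Siderian 200; Paleogene 42.97; Permian 46.998; Carboniferous 60; Orosirian 250; Jurassic 56.4 Myr.
Sorted shortest-first: Paleogene (42.97), Permian (46.998), Jurassic (56.4), Carboniferous (60), Ediacaran (96.2), Siderian (200), Orosirian (250).
The third shortest is Jurassic at 56.4 Myr.

Jurassic, 56.4 million years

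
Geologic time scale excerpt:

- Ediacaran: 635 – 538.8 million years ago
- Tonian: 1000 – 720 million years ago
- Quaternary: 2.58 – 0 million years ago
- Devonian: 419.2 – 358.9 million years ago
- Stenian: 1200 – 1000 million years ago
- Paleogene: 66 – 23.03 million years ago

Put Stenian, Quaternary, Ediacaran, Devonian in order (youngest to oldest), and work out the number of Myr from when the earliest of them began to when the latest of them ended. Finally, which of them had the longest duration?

Start ages (Ma): Stenian 1200, Ediacaran 635, Devonian 419.2, Quaternary 2.58.
Ordered youngest to oldest: Quaternary, Devonian, Ediacaran, Stenian.
Span = 1200 − 0 = 1200 Myr.
Durations: Quaternary 2.58, Ediacaran 96.2, Devonian 60.3, Stenian 200 → longest is Stenian (200 Myr).

Quaternary, Devonian, Ediacaran, Stenian; total span 1200 Myr; longest is Stenian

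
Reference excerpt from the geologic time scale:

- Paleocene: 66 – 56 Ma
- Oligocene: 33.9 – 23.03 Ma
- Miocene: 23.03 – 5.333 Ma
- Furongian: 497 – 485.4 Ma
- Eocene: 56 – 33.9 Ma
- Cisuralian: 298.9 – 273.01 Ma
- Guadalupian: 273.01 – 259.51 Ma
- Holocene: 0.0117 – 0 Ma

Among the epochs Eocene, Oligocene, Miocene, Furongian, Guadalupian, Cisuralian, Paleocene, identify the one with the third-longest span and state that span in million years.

Durations: Eocene 22.1; Oligocene 10.87; Miocene 17.697; Furongian 11.6; Guadalupian 13.5; Cisuralian 25.89; Paleocene 10 Myr.
Sorted longest-first: Cisuralian (25.89), Eocene (22.1), Miocene (17.697), Guadalupian (13.5), Furongian (11.6), Oligocene (10.87), Paleocene (10).
The third longest is Miocene at 17.697 Myr.

Miocene, 17.697 million years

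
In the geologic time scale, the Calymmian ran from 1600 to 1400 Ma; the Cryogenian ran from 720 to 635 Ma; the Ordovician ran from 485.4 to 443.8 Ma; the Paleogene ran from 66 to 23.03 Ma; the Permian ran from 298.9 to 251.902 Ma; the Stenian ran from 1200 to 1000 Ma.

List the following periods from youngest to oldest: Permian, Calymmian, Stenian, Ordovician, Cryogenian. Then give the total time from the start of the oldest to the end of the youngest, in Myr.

Permian → Ordovician → Cryogenian → Stenian → Calymmian; total span 1348.098 Myr

From the excerpt: Permian 298.9–251.902; Calymmian 1600–1400; Stenian 1200–1000; Ordovician 485.4–443.8; Cryogenian 720–635 (Ma).
Larger Ma is earlier, so the oldest is Calymmian and the youngest is Permian; youngest to oldest: Permian, Ordovician, Cryogenian, Stenian, Calymmian.
Oldest start 1600 minus youngest end 251.902 gives 1348.098 Myr overall.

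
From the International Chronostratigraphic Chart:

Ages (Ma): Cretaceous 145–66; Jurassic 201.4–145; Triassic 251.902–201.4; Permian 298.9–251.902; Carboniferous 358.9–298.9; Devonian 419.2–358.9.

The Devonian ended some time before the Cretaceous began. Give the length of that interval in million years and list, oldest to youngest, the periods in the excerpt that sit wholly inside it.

213.9 million years; Carboniferous, Permian, Triassic, Jurassic

End of Devonian = 358.9 Ma; start of Cretaceous = 145 Ma.
Gap = 358.9 − 145 = 213.9 Myr.
Periods wholly inside 358.9–145 Ma: Carboniferous (358.9–298.9), Permian (298.9–251.902), Triassic (251.902–201.4), Jurassic (201.4–145).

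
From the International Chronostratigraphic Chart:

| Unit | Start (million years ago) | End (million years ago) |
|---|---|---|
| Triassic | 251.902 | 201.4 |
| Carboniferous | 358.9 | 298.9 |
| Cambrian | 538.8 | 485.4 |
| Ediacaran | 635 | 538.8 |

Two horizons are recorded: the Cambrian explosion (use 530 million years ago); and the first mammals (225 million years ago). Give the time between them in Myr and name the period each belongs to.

305 million years apart; the first in the Cambrian, the second in the Triassic

Elapsed time: 530 − 225 = 305 Myr.
530 Ma lies within 538.8–485.4 Ma: Cambrian.
225 Ma lies within 251.902–201.4 Ma: Triassic.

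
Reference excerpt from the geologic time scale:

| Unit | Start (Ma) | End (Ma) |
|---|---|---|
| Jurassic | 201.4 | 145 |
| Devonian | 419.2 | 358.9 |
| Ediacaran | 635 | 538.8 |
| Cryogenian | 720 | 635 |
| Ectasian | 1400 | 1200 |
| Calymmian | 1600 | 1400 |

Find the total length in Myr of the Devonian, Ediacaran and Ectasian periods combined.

356.5 million years

Each duration: Devonian = 60.3; Ediacaran = 96.2; Ectasian = 200.
Sum: 60.3 + 96.2 + 200 = 356.5 Myr.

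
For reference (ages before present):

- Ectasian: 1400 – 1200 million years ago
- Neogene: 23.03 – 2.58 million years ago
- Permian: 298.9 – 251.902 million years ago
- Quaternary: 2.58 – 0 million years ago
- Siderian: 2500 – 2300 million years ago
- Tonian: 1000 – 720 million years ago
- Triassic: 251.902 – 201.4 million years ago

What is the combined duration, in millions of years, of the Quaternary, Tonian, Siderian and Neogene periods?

Duration is start − end for each: (2.58 − 0) + (1000 − 720) + (2500 − 2300) + (23.03 − 2.58).
That is 2.58 + 280 + 200 + 20.45, which totals 503.03 million years.

503.03 million years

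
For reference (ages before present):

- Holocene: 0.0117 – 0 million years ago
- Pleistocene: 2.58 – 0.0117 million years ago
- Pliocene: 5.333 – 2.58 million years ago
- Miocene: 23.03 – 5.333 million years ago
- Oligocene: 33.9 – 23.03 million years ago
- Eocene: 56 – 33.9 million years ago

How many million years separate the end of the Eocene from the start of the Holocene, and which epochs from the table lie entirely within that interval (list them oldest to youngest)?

The Eocene closes at 33.9 Ma and the Holocene opens at 0.0117 Ma, so the interval is 33.9 − 0.0117 = 33.8883 Myr.
An epoch fits inside if it starts at or after 33.9 Ma and ends at or before 0.0117 Ma; oldest first that gives Oligocene, Miocene, Pliocene, Pleistocene.

33.8883 million years; Oligocene, Miocene, Pliocene, Pleistocene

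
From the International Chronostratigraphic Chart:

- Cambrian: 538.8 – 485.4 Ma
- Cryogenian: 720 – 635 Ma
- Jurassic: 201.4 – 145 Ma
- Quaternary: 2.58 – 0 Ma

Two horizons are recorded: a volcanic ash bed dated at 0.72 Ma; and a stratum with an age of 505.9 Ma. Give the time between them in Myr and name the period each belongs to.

505.18 million years apart; the first in the Quaternary, the second in the Cambrian

Elapsed time: 505.9 − 0.72 = 505.18 Myr.
0.72 Ma lies within 2.58–0 Ma: Quaternary.
505.9 Ma lies within 538.8–485.4 Ma: Cambrian.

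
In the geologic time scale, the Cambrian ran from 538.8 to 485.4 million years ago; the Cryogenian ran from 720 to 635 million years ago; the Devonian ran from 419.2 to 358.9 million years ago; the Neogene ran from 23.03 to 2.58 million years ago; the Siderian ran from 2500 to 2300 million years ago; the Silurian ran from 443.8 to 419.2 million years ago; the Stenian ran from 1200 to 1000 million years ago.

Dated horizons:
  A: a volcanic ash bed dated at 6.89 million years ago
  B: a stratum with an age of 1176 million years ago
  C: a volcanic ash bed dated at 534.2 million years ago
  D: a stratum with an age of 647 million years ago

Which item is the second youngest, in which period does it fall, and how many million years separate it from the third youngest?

Sorted youngest-first by Ma: A (6.89), C (534.2), D (647), B (1176).
The second youngest is C at 534.2 Ma, which lies in 538.8–485.4 Ma: the Cambrian.
The third youngest is D at 647 Ma; separation = |534.2 − 647| = 112.8 Myr.

C, in the Cambrian; 112.8 million years to D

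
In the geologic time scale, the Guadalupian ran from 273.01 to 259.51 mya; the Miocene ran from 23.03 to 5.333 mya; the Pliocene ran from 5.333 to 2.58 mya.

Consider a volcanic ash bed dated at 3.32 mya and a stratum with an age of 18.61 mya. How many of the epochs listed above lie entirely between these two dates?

0

Checking each listed span, none has both start < 18.61 Ma and end > 3.32 Ma — every epoch straddles one of the two dates or lies outside them — so the count is 0.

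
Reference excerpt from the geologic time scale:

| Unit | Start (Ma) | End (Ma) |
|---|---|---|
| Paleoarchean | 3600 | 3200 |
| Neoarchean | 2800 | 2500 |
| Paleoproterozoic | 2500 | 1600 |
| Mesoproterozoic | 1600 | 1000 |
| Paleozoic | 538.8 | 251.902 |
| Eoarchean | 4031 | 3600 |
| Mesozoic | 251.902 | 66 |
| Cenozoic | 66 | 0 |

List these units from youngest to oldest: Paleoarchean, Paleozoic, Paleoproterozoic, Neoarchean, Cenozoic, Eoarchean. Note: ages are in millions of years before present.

The oldest of these is Eoarchean (starts 4031 Ma) and the youngest is Cenozoic (ends 0 Ma).
In between, by decreasing start age: Paleoarchean (3600), Neoarchean (2800), Paleoproterozoic (2500), Paleozoic (538.8).
Listing youngest first means reversing that sequence.

Cenozoic → Paleozoic → Paleoproterozoic → Neoarchean → Paleoarchean → Eoarchean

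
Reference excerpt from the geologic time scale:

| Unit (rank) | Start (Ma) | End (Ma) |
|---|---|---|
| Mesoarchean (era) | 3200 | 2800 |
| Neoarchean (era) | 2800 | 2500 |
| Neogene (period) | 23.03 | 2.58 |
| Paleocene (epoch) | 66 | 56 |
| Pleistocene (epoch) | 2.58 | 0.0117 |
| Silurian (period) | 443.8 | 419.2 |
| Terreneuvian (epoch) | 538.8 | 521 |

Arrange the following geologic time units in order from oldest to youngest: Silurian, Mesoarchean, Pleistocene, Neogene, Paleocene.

Read off each span (Ma): Silurian 443.8–419.2; Mesoarchean 3200–2800; Pleistocene 2.58–0.0117; Neogene 23.03–2.58; Paleocene 66–56.
Larger Ma is older, so oldest→youngest is Mesoarchean, Silurian, Paleocene, Neogene, Pleistocene.

Mesoarchean, Silurian, Paleocene, Neogene, Pleistocene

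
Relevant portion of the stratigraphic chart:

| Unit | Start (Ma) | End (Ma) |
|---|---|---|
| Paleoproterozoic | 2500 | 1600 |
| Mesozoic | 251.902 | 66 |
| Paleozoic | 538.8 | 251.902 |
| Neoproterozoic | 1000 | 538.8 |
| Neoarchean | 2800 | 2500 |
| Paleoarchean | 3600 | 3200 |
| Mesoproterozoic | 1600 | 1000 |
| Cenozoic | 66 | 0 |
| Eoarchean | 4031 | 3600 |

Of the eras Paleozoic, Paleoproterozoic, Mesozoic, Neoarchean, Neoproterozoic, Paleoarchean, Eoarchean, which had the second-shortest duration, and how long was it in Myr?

Paleozoic, 286.898 million years

Start − end for each: Paleozoic 538.8 − 251.902 = 286.898; Paleoproterozoic 2500 − 1600 = 900; Mesozoic 251.902 − 66 = 185.902; Neoarchean 2800 − 2500 = 300; Neoproterozoic 1000 − 538.8 = 461.2; Paleoarchean 3600 − 3200 = 400; Eoarchean 4031 − 3600 = 431.
Ranking these from shortest: Mesozoic < Paleozoic < Neoarchean < Paleoarchean < Eoarchean < Neoproterozoic < Paleoproterozoic.
Position 2 in that ranking is Paleozoic, which lasted 286.898 Myr.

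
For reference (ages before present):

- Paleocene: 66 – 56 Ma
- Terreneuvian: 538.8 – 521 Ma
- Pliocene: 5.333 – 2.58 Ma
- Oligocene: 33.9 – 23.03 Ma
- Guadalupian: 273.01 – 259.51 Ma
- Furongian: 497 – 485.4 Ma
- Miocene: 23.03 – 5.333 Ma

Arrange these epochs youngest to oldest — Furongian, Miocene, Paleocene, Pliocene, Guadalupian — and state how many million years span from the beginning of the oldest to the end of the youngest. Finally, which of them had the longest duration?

Pliocene, Miocene, Paleocene, Guadalupian, Furongian; total span 494.42 Myr; longest is Miocene

Start ages (Ma): Furongian 497, Guadalupian 273.01, Paleocene 66, Miocene 23.03, Pliocene 5.333.
Ordered youngest to oldest: Pliocene, Miocene, Paleocene, Guadalupian, Furongian.
Span = 497 − 2.58 = 494.42 Myr.
Durations: Furongian 11.6, Pliocene 2.753, Guadalupian 13.5, Paleocene 10, Miocene 17.697 → longest is Miocene (17.697 Myr).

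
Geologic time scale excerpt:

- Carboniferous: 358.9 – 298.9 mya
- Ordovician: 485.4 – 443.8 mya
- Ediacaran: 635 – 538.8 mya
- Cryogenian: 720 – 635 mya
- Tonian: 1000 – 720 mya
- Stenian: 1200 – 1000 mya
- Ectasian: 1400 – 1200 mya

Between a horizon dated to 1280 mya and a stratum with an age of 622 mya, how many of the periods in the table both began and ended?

The older date is 1280 Ma and the younger is 622 Ma.
Periods with start < 1280 and end > 622 Ma: Stenian (1200–1000), Tonian (1000–720), Cryogenian (720–635).
That is 3 complete periods.

3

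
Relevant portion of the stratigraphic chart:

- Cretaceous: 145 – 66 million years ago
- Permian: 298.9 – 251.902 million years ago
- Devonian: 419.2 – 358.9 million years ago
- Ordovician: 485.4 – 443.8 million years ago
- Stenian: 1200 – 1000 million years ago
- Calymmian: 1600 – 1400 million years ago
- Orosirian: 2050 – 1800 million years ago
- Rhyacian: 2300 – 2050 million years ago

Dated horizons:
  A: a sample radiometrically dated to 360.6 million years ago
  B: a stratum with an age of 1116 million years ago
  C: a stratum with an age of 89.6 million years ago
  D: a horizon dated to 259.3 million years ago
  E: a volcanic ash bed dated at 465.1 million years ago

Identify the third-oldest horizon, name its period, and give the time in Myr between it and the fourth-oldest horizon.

Larger Ma means older, so oldest first: B 1116 > E 465.1 > A 360.6 > D 259.3 > C 89.6.
Counting 3 along gives A (360.6 Ma); the excerpt puts that inside the Devonian, 419.2–358.9 Ma.
Next in line is D (259.3 Ma), and 360.6 − 259.3 = 101.3 Myr.

A, in the Devonian; 101.3 million years to D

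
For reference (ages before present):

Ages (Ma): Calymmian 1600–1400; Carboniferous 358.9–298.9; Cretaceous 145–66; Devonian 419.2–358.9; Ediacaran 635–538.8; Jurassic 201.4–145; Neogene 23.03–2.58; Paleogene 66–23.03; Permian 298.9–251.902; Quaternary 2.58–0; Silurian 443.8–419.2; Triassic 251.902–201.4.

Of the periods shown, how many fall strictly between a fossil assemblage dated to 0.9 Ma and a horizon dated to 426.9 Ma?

426.9 Ma sits inside the Silurian (443.8–419.2) and 0.9 Ma inside the Quaternary (2.58–0); neither of those is wholly between the two dates.
The listed periods lying completely between them are Devonian, Carboniferous, Permian, Triassic, Jurassic, Cretaceous, Paleogene, Neogene — 8 in all.

8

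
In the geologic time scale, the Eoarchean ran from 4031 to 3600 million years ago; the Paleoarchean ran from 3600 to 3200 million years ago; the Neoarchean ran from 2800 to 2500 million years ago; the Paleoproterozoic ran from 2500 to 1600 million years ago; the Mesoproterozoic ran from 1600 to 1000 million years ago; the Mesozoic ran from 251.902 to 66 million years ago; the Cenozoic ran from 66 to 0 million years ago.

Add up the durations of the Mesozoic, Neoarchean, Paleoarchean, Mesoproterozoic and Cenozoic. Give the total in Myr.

1551.902 million years

Duration is start − end for each: (251.902 − 66) + (2800 − 2500) + (3600 − 3200) + (1600 − 1000) + (66 − 0).
That is 185.902 + 300 + 400 + 600 + 66, which totals 1551.902 million years.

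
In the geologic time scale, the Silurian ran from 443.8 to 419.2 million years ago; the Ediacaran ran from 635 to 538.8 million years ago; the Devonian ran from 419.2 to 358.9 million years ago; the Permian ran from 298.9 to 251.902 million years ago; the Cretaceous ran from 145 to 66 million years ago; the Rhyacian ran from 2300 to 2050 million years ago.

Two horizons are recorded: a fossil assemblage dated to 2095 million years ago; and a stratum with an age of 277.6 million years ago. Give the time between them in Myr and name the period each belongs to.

1817.4 million years apart; the first in the Rhyacian, the second in the Permian

Elapsed time: 2095 − 277.6 = 1817.4 Myr.
2095 Ma lies within 2300–2050 Ma: Rhyacian.
277.6 Ma lies within 298.9–251.902 Ma: Permian.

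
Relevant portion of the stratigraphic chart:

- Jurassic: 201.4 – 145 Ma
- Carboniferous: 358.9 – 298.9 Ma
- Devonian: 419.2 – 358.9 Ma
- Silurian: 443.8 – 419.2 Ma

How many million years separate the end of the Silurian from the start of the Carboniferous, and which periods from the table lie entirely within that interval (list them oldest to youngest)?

End of Silurian = 419.2 Ma; start of Carboniferous = 358.9 Ma.
Gap = 419.2 − 358.9 = 60.3 Myr.
Periods wholly inside 419.2–358.9 Ma: Devonian (419.2–358.9).

60.3 million years; Devonian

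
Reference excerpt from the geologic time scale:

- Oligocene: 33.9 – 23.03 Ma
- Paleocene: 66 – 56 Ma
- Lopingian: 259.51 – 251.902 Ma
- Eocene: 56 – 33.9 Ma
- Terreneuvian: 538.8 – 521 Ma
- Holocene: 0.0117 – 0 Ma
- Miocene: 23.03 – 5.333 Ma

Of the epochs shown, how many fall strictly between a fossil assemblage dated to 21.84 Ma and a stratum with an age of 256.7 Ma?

256.7 Ma sits inside the Lopingian (259.51–251.902) and 21.84 Ma inside the Miocene (23.03–5.333); neither of those is wholly between the two dates.
The listed epochs lying completely between them are Paleocene, Eocene, Oligocene — 3 in all.

3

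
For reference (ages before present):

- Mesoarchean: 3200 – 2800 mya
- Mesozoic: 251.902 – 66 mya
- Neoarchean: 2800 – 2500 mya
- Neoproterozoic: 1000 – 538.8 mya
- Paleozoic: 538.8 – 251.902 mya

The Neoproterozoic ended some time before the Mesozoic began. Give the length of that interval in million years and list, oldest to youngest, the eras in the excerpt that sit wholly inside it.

End of Neoproterozoic = 538.8 Ma; start of Mesozoic = 251.902 Ma.
Gap = 538.8 − 251.902 = 286.898 Myr.
Eras wholly inside 538.8–251.902 Ma: Paleozoic (538.8–251.902).

286.898 million years; Paleozoic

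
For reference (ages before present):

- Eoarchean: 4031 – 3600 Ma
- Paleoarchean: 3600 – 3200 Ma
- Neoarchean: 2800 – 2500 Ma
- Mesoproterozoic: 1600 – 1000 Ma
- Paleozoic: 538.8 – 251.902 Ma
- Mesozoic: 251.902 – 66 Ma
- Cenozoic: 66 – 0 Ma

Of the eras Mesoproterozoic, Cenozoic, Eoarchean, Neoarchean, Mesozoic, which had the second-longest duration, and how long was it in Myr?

Eoarchean, 431 million years

Start − end for each: Mesoproterozoic 1600 − 1000 = 600; Cenozoic 66 − 0 = 66; Eoarchean 4031 − 3600 = 431; Neoarchean 2800 − 2500 = 300; Mesozoic 251.902 − 66 = 185.902.
Ranking these from longest: Mesoproterozoic > Eoarchean > Neoarchean > Mesozoic > Cenozoic.
Position 2 in that ranking is Eoarchean, which lasted 431 Myr.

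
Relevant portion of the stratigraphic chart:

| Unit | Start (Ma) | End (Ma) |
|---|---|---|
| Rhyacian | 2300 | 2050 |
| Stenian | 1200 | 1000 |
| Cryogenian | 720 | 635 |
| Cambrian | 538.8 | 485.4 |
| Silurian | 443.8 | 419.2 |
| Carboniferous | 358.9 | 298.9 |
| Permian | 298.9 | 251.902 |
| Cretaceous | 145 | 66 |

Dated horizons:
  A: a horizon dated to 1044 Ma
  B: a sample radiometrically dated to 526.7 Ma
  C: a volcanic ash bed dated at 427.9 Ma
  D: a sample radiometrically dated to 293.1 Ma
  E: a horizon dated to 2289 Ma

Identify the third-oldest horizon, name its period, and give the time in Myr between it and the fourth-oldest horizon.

B, in the Cambrian; 98.8 million years to C

Sorted oldest-first by Ma: E (2289), A (1044), B (526.7), C (427.9), D (293.1).
The third oldest is B at 526.7 Ma, which lies in 538.8–485.4 Ma: the Cambrian.
The fourth oldest is C at 427.9 Ma; separation = |526.7 − 427.9| = 98.8 Myr.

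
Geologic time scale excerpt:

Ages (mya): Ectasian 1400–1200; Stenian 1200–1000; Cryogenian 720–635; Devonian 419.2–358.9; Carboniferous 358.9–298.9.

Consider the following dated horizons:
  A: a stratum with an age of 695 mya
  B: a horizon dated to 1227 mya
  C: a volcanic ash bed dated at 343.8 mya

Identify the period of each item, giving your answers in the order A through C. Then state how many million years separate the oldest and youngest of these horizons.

Match each age against the start–end ranges in the excerpt: A = 695 Ma → Cryogenian (720–635); B = 1227 Ma → Ectasian (1400–1200); C = 343.8 Ma → Carboniferous (358.9–298.9).
The largest age is 1227 Ma and the smallest is 343.8 Ma; their difference is 883.2 Myr.

A — Cryogenian; B — Ectasian; C — Carboniferous; span 883.2 million years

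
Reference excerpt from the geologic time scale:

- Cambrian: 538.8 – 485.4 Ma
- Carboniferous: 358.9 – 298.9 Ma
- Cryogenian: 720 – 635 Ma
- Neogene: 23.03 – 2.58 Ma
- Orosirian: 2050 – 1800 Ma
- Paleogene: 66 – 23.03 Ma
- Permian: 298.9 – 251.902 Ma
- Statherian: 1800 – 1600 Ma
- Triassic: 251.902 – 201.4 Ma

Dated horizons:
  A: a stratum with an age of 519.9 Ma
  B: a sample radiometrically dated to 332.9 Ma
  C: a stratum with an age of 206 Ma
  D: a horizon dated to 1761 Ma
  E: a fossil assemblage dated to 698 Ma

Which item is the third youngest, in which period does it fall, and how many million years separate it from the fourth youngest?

A, in the Cambrian; 178.1 million years to E

Smaller Ma means younger, so youngest first: C 206 < B 332.9 < A 519.9 < E 698 < D 1761.
Counting 3 along gives A (519.9 Ma); the excerpt puts that inside the Cambrian, 538.8–485.4 Ma.
Next in line is E (698 Ma), and 698 − 519.9 = 178.1 Myr.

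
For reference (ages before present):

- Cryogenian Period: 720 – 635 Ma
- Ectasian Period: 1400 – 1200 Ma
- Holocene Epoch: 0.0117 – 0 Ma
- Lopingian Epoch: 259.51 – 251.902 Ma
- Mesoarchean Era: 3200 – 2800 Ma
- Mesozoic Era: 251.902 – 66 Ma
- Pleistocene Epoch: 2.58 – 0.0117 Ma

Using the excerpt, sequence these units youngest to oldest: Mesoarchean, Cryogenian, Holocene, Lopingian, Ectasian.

Holocene → Lopingian → Cryogenian → Ectasian → Mesoarchean

The oldest of these is Mesoarchean (starts 3200 Ma) and the youngest is Holocene (ends 0 Ma).
In between, by decreasing start age: Ectasian (1400), Cryogenian (720), Lopingian (259.51).
Listing youngest first means reversing that sequence.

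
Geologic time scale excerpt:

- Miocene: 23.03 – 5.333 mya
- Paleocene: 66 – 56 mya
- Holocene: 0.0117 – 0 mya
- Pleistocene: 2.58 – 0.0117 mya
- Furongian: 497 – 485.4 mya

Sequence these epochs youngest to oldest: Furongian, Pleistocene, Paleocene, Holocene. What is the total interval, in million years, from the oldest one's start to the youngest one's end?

From the excerpt: Furongian 497–485.4; Pleistocene 2.58–0.0117; Paleocene 66–56; Holocene 0.0117–0 (Ma).
Larger Ma is earlier, so the oldest is Furongian and the youngest is Holocene; youngest to oldest: Holocene, Pleistocene, Paleocene, Furongian.
Oldest start 497 minus youngest end 0 gives 497 Myr overall.

Holocene → Pleistocene → Paleocene → Furongian; total span 497 Myr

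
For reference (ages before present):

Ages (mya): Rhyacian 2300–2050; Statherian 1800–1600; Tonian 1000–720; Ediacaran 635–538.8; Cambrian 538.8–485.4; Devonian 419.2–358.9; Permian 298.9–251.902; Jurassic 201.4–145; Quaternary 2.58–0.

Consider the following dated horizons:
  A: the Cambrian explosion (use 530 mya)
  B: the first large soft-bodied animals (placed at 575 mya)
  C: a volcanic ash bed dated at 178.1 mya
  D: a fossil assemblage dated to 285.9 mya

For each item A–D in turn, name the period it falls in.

A — Cambrian; B — Ediacaran; C — Jurassic; D — Permian

A: 530 Ma lies in 538.8–485.4 Ma, so Cambrian.
B: 575 Ma lies in 635–538.8 Ma, so Ediacaran.
C: 178.1 Ma lies in 201.4–145 Ma, so Jurassic.
D: 285.9 Ma lies in 298.9–251.902 Ma, so Permian.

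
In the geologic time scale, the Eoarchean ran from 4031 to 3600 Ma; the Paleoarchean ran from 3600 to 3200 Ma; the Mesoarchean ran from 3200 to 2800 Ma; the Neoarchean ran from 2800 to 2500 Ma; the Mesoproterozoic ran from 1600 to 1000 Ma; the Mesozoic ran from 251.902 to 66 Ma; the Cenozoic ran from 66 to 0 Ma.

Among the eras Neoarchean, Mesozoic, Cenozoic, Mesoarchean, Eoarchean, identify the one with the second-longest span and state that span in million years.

Mesoarchean, 400 million years

Durations: Neoarchean 300; Mesozoic 185.902; Cenozoic 66; Mesoarchean 400; Eoarchean 431 Myr.
Sorted longest-first: Eoarchean (431), Mesoarchean (400), Neoarchean (300), Mesozoic (185.902), Cenozoic (66).
The second longest is Mesoarchean at 400 Myr.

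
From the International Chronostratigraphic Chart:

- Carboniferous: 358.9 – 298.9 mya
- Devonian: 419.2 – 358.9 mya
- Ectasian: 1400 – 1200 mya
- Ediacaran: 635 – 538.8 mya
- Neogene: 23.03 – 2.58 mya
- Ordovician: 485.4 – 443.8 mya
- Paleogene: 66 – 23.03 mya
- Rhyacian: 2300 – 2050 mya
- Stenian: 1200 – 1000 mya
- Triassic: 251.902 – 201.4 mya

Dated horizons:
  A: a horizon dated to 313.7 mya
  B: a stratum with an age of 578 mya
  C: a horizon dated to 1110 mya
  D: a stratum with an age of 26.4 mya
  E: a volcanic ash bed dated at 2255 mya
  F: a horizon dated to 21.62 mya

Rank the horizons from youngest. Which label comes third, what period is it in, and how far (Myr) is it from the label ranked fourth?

A, in the Carboniferous; 264.3 million years to B

Smaller Ma means younger, so youngest first: F 21.62 < D 26.4 < A 313.7 < B 578 < C 1110 < E 2255.
Counting 3 along gives A (313.7 Ma); the excerpt puts that inside the Carboniferous, 358.9–298.9 Ma.
Next in line is B (578 Ma), and 578 − 313.7 = 264.3 Myr.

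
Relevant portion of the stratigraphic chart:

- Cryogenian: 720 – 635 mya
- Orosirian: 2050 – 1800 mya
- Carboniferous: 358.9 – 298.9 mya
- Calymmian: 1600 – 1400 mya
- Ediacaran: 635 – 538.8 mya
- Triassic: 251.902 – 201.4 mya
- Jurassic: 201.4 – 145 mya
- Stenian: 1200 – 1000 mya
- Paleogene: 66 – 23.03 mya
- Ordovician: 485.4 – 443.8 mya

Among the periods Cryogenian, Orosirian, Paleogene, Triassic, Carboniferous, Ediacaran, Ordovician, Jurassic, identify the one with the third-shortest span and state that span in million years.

Durations: Cryogenian 85; Orosirian 250; Paleogene 42.97; Triassic 50.502; Carboniferous 60; Ediacaran 96.2; Ordovician 41.6; Jurassic 56.4 Myr.
Sorted shortest-first: Ordovician (41.6), Paleogene (42.97), Triassic (50.502), Jurassic (56.4), Carboniferous (60), Cryogenian (85), Ediacaran (96.2), Orosirian (250).
The third shortest is Triassic at 50.502 Myr.

Triassic, 50.502 million years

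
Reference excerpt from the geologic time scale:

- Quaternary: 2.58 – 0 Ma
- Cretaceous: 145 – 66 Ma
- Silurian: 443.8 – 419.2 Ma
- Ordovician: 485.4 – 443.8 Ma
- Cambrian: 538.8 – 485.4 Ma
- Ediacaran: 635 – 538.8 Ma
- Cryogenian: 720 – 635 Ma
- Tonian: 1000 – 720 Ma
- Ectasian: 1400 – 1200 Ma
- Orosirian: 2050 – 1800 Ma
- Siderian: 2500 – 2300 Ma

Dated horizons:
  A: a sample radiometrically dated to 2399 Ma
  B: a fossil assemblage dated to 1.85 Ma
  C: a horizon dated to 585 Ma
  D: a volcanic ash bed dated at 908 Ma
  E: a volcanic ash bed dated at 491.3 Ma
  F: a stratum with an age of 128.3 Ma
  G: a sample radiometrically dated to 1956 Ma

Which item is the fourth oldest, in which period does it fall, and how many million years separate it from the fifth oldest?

Larger Ma means older, so oldest first: A 2399 > G 1956 > D 908 > C 585 > E 491.3 > F 128.3 > B 1.85.
Counting 4 along gives C (585 Ma); the excerpt puts that inside the Ediacaran, 635–538.8 Ma.
Next in line is E (491.3 Ma), and 585 − 491.3 = 93.7 Myr.

C, in the Ediacaran; 93.7 million years to E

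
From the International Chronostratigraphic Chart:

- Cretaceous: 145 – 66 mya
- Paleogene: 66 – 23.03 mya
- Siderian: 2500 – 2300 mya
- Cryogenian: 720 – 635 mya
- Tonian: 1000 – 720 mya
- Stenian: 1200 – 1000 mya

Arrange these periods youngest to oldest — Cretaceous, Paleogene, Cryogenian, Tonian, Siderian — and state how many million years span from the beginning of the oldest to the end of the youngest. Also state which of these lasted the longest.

Paleogene, Cretaceous, Cryogenian, Tonian, Siderian; total span 2476.97 Myr; longest is Tonian

Start ages (Ma): Siderian 2500, Tonian 1000, Cryogenian 720, Cretaceous 145, Paleogene 66.
Ordered youngest to oldest: Paleogene, Cretaceous, Cryogenian, Tonian, Siderian.
Span = 2500 − 23.03 = 2476.97 Myr.
Durations: Cretaceous 79, Paleogene 42.97, Siderian 200, Cryogenian 85, Tonian 280 → longest is Tonian (280 Myr).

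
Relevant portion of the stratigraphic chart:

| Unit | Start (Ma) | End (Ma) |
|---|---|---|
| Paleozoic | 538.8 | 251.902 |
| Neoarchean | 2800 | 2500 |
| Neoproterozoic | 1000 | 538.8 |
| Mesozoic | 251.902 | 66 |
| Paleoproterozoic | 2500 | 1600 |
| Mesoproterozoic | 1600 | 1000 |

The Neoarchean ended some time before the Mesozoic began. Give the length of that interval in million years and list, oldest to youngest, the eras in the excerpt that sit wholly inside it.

End of Neoarchean = 2500 Ma; start of Mesozoic = 251.902 Ma.
Gap = 2500 − 251.902 = 2248.098 Myr.
Eras wholly inside 2500–251.902 Ma: Paleoproterozoic (2500–1600), Mesoproterozoic (1600–1000), Neoproterozoic (1000–538.8), Paleozoic (538.8–251.902).

2248.098 million years; Paleoproterozoic, Mesoproterozoic, Neoproterozoic, Paleozoic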